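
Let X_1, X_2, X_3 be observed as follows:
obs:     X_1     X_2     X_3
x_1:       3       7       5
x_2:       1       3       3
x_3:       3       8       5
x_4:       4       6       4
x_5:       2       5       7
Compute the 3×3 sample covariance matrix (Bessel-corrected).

Step 1 — column means:
  mean(X_1) = (3 + 1 + 3 + 4 + 2) / 5 = 13/5 = 2.6
  mean(X_2) = (7 + 3 + 8 + 6 + 5) / 5 = 29/5 = 5.8
  mean(X_3) = (5 + 3 + 5 + 4 + 7) / 5 = 24/5 = 4.8

Step 2 — sample covariance S[i,j] = (1/(n-1)) · Σ_k (x_{k,i} - mean_i) · (x_{k,j} - mean_j), with n-1 = 4.
  S[X_1,X_1] = ((0.4)·(0.4) + (-1.6)·(-1.6) + (0.4)·(0.4) + (1.4)·(1.4) + (-0.6)·(-0.6)) / 4 = 5.2/4 = 1.3
  S[X_1,X_2] = ((0.4)·(1.2) + (-1.6)·(-2.8) + (0.4)·(2.2) + (1.4)·(0.2) + (-0.6)·(-0.8)) / 4 = 6.6/4 = 1.65
  S[X_1,X_3] = ((0.4)·(0.2) + (-1.6)·(-1.8) + (0.4)·(0.2) + (1.4)·(-0.8) + (-0.6)·(2.2)) / 4 = 0.6/4 = 0.15
  S[X_2,X_2] = ((1.2)·(1.2) + (-2.8)·(-2.8) + (2.2)·(2.2) + (0.2)·(0.2) + (-0.8)·(-0.8)) / 4 = 14.8/4 = 3.7
  S[X_2,X_3] = ((1.2)·(0.2) + (-2.8)·(-1.8) + (2.2)·(0.2) + (0.2)·(-0.8) + (-0.8)·(2.2)) / 4 = 3.8/4 = 0.95
  S[X_3,X_3] = ((0.2)·(0.2) + (-1.8)·(-1.8) + (0.2)·(0.2) + (-0.8)·(-0.8) + (2.2)·(2.2)) / 4 = 8.8/4 = 2.2

S is symmetric (S[j,i] = S[i,j]). Assembling:

S = [[1.3, 1.65, 0.15],
 [1.65, 3.7, 0.95],
 [0.15, 0.95, 2.2]]


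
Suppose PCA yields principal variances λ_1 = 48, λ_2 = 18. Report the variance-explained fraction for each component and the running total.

Step 1 — total variance = trace(Sigma) = Σ λ_i = 48 + 18 = 66.

Step 2 — fraction explained by component i = λ_i / Σ λ:
  PC1: 48/66 = 0.7273
  PC2: 18/66 = 0.2727

Step 3 — cumulative fraction after k components = (λ_1 + ... + λ_k) / Σ λ:
  k = 1: 48/66 = 0.7273
  k = 2: (48 + 18)/66 = 66/66 = 1

Summary (fraction, with percent):

explained: PC1 0.7273 (72.73%), PC2 0.2727 (27.27%);  cumulative: 0.7273, 1


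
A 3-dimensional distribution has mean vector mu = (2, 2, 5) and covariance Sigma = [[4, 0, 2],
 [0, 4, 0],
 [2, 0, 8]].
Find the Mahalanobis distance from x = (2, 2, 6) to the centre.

Step 1 — centre the observation: (x - mu) = (0, 0, 1).

Step 2 — invert Sigma (cofactor / det for 3×3, or solve directly):
  Sigma^{-1} = [[0.2857, 0, -0.0714],
 [0, 0.25, 0],
 [-0.0714, 0, 0.1429]].

Step 3 — form the quadratic (x - mu)^T · Sigma^{-1} · (x - mu):
  Sigma^{-1} · (x - mu) = (-0.0714, 0, 0.1429).
  (x - mu)^T · [Sigma^{-1} · (x - mu)] = (0)·(-0.0714) + (0)·(0) + (1)·(0.1429) = 0.1429.

Step 4 — take square root: d = √(0.1429) ≈ 0.378.

d(x, mu) = √(0.1429) ≈ 0.378


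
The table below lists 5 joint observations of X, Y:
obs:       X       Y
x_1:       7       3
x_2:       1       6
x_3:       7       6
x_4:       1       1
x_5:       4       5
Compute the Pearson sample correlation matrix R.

Step 1 — column means:
  mean(X) = (7 + 1 + 7 + 1 + 4) / 5 = 20/5 = 4
  mean(Y) = (3 + 6 + 6 + 1 + 5) / 5 = 21/5 = 4.2

Step 2 — sample variances and covariances s[i,j] = (1/(n-1)) · Σ_k (x_{k,i} - mean_i) · (x_{k,j} - mean_j), with n-1 = 4:
  s[X,X] = ((3)·(3) + (-3)·(-3) + (3)·(3) + (-3)·(-3) + (0)·(0)) / 4 = 36/4 = 9
  s[X,Y] = ((3)·(-1.2) + (-3)·(1.8) + (3)·(1.8) + (-3)·(-3.2) + (0)·(0.8)) / 4 = 6/4 = 1.5
  s[Y,Y] = ((-1.2)·(-1.2) + (1.8)·(1.8) + (1.8)·(1.8) + (-3.2)·(-3.2) + (0.8)·(0.8)) / 4 = 18.8/4 = 4.7
  Sample standard deviations s_i = √(s[i,i]):
  s(X) = √(9) = 3
  s(Y) = √(4.7) = 2.1679

Step 3 — r_{ij} = s_{ij} / (s_i · s_j):
  r[X,X] = 1 (diagonal).
  r[X,Y] = 1.5 / (3 · 2.1679) = 1.5 / 6.5038 = 0.2306
  r[Y,Y] = 1 (diagonal).

R is symmetric with unit diagonal. Assembling:

R = [[1, 0.2306],
 [0.2306, 1]]


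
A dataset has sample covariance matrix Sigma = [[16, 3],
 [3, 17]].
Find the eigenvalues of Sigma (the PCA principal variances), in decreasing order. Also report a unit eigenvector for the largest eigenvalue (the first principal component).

Step 1 — characteristic polynomial of 2×2 Sigma:
  det(Sigma - λI) = λ² - trace · λ + det = 0.
  trace = 16 + 17 = 33, det = 16·17 - (3)² = 263.
Step 2 — discriminant:
  Δ = trace² - 4·det = 1089 - 1052 = 37.
Step 3 — eigenvalues:
  λ = (trace ± √Δ)/2 = (33 ± 6.0828)/2,
  λ_1 = 19.5414,  λ_2 = 13.4586.

Step 4 — unit eigenvector for λ_1: solve (Sigma - λ_1 I)v = 0. First row:
  (16 - 19.5414)·v_x + (3)·v_y = 0, i.e. (-3.5414)·v_x + (3)·v_y = 0,
  so v ∝ (b, λ_1 - a) = (3, 3.5414) = u.
  ||u|| = √((3)² + (3.5414)²) = √(21.5414) ≈ 4.6413,
  v_1 = u/||u|| ≈ (0.6464, 0.763) (||v_1|| = 1).

λ_1 = 19.5414,  λ_2 = 13.4586;  v_1 ≈ (0.6464, 0.763)


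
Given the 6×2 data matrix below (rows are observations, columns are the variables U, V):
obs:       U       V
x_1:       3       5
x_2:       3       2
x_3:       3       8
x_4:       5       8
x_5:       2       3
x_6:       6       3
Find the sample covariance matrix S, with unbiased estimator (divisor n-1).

Step 1 — column means:
  mean(U) = (3 + 3 + 3 + 5 + 2 + 6) / 6 = 22/6 = 3.6667
  mean(V) = (5 + 2 + 8 + 8 + 3 + 3) / 6 = 29/6 = 4.8333

Step 2 — sample covariance S[i,j] = (1/(n-1)) · Σ_k (x_{k,i} - mean_i) · (x_{k,j} - mean_j), with n-1 = 5.
  S[U,U] = ((-0.6667)·(-0.6667) + (-0.6667)·(-0.6667) + (-0.6667)·(-0.6667) + (1.3333)·(1.3333) + (-1.6667)·(-1.6667) + (2.3333)·(2.3333)) / 5 = 11.3333/5 = 2.2667
  S[U,V] = ((-0.6667)·(0.1667) + (-0.6667)·(-2.8333) + (-0.6667)·(3.1667) + (1.3333)·(3.1667) + (-1.6667)·(-1.8333) + (2.3333)·(-1.8333)) / 5 = 2.6667/5 = 0.5333
  S[V,V] = ((0.1667)·(0.1667) + (-2.8333)·(-2.8333) + (3.1667)·(3.1667) + (3.1667)·(3.1667) + (-1.8333)·(-1.8333) + (-1.8333)·(-1.8333)) / 5 = 34.8333/5 = 6.9667

S is symmetric (S[j,i] = S[i,j]). Assembling:

S = [[2.2667, 0.5333],
 [0.5333, 6.9667]]


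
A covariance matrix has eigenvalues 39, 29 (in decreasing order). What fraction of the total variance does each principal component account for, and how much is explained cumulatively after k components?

Step 1 — total variance = trace(Sigma) = Σ λ_i = 39 + 29 = 68.

Step 2 — fraction explained by component i = λ_i / Σ λ:
  PC1: 39/68 = 0.5735
  PC2: 29/68 = 0.4265

Step 3 — cumulative fraction after k components = (λ_1 + ... + λ_k) / Σ λ:
  k = 1: 39/68 = 0.5735
  k = 2: (39 + 29)/68 = 68/68 = 1

Summary (fraction, with percent):

explained: PC1 0.5735 (57.35%), PC2 0.4265 (42.65%);  cumulative: 0.5735, 1


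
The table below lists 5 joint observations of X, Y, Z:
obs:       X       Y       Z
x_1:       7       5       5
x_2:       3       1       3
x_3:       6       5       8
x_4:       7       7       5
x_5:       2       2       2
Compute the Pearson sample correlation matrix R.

Step 1 — column means:
  mean(X) = (7 + 3 + 6 + 7 + 2) / 5 = 25/5 = 5
  mean(Y) = (5 + 1 + 5 + 7 + 2) / 5 = 20/5 = 4
  mean(Z) = (5 + 3 + 8 + 5 + 2) / 5 = 23/5 = 4.6

Step 2 — sample variances and covariances s[i,j] = (1/(n-1)) · Σ_k (x_{k,i} - mean_i) · (x_{k,j} - mean_j), with n-1 = 4:
  s[X,X] = ((2)·(2) + (-2)·(-2) + (1)·(1) + (2)·(2) + (-3)·(-3)) / 4 = 22/4 = 5.5
  s[X,Y] = ((2)·(1) + (-2)·(-3) + (1)·(1) + (2)·(3) + (-3)·(-2)) / 4 = 21/4 = 5.25
  s[X,Z] = ((2)·(0.4) + (-2)·(-1.6) + (1)·(3.4) + (2)·(0.4) + (-3)·(-2.6)) / 4 = 16/4 = 4
  s[Y,Y] = ((1)·(1) + (-3)·(-3) + (1)·(1) + (3)·(3) + (-2)·(-2)) / 4 = 24/4 = 6
  s[Y,Z] = ((1)·(0.4) + (-3)·(-1.6) + (1)·(3.4) + (3)·(0.4) + (-2)·(-2.6)) / 4 = 15/4 = 3.75
  s[Z,Z] = ((0.4)·(0.4) + (-1.6)·(-1.6) + (3.4)·(3.4) + (0.4)·(0.4) + (-2.6)·(-2.6)) / 4 = 21.2/4 = 5.3
  Sample standard deviations s_i = √(s[i,i]):
  s(X) = √(5.5) = 2.3452
  s(Y) = √(6) = 2.4495
  s(Z) = √(5.3) = 2.3022

Step 3 — r_{ij} = s_{ij} / (s_i · s_j):
  r[X,X] = 1 (diagonal).
  r[X,Y] = 5.25 / (2.3452 · 2.4495) = 5.25 / 5.7446 = 0.9139
  r[X,Z] = 4 / (2.3452 · 2.3022) = 4 / 5.3991 = 0.7409
  r[Y,Y] = 1 (diagonal).
  r[Y,Z] = 3.75 / (2.4495 · 2.3022) = 3.75 / 5.6391 = 0.665
  r[Z,Z] = 1 (diagonal).

R is symmetric with unit diagonal. Assembling:

R = [[1, 0.9139, 0.7409],
 [0.9139, 1, 0.665],
 [0.7409, 0.665, 1]]


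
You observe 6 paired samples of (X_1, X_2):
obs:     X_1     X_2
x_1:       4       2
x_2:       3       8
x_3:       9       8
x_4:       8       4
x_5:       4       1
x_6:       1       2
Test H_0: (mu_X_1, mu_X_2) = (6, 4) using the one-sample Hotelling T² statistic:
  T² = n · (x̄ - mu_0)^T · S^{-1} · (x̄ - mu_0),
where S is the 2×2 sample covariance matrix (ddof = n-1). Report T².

Step 1 — sample mean vector:
  mean(X_1) = (4 + 3 + 9 + 8 + 4 + 1) / 6 = 29/6 = 4.8333
  mean(X_2) = (2 + 8 + 8 + 4 + 1 + 2) / 6 = 25/6 = 4.1667
  x̄ = (4.8333, 4.1667),  deviation x̄ - mu_0 = (4.8333, 4.1667) - (6, 4) = (-1.1667, 0.1667).

Step 2 — sample covariance matrix, S[i,j] = (1/(n-1)) · Σ_k (x_{k,i} - mean_i) · (x_{k,j} - mean_j), divisor n-1 = 5:
  S[X_1,X_1] = ((-0.8333)·(-0.8333) + (-1.8333)·(-1.8333) + (4.1667)·(4.1667) + (3.1667)·(3.1667) + (-0.8333)·(-0.8333) + (-3.8333)·(-3.8333)) / 5 = 46.8333/5 = 9.3667
  S[X_1,X_2] = ((-0.8333)·(-2.1667) + (-1.8333)·(3.8333) + (4.1667)·(3.8333) + (3.1667)·(-0.1667) + (-0.8333)·(-3.1667) + (-3.8333)·(-2.1667)) / 5 = 21.1667/5 = 4.2333
  S[X_2,X_2] = ((-2.1667)·(-2.1667) + (3.8333)·(3.8333) + (3.8333)·(3.8333) + (-0.1667)·(-0.1667) + (-3.1667)·(-3.1667) + (-2.1667)·(-2.1667)) / 5 = 48.8333/5 = 9.7667
  S = [[9.3667, 4.2333],
 [4.2333, 9.7667]].

Step 3 — invert S. det(S) = 9.3667·9.7667 - (4.2333)² = 73.56.
  S^{-1} = (1/det) · [[d, -b], [-b, a]] = [[0.1328, -0.0575],
 [-0.0575, 0.1273]].

Step 4 — quadratic form (x̄ - mu_0)^T · S^{-1} · (x̄ - mu_0):
  S^{-1} · (x̄ - mu_0) = (-0.1645, 0.0884),
  (x̄ - mu_0)^T · [...] = (-1.1667)·(-0.1645) + (0.1667)·(0.0884) = 0.2066.

Step 5 — scale by n: T² = 6 · 0.2066 = 1.2398.

T² ≈ 1.2398


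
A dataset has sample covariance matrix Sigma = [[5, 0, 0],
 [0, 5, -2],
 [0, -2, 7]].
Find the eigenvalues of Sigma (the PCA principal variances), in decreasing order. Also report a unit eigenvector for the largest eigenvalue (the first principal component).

Step 1 — characteristic polynomial p(λ) = det(λI - Sigma) = λ³ - tr·λ² + c_1·λ - det, where tr = trace, c_1 = sum of the principal 2×2 minors, det = det(Sigma):
  tr = 5 + 5 + 7 = 17,
  c_1 = (5·5 - (0)²) + (5·7 - (0)²) + (5·7 - (-2)²) = 25 + 35 + 31 = 91,
  det = 5·(5·7 - (-2)²) - (0)·((0)·7 - (-2)·(0)) + (0)·((0)·(-2) - 5·(0)) = 5·(31) - (0)·(0) + (0)·(0) = 155.
  So p(λ) = λ³ - 17λ² + 91λ - 155.
Step 2 — look for an integer root (rational root theorem: any rational root is an integer divisor of 155). Testing λ = 5:
  p(5) = 125 - 425 + 455 - 155 = 0  ✓
  Dividing out (λ - 5): p(λ) = (λ - 5)(λ² - 12λ + 31).
Step 3 — remaining eigenvalues from the quadratic λ² - 12λ + 31 = 0:
  Δ = 12² - 4·31 = 144 - 124 = 20,  λ = (12 ± √20)/2 = (12 ± 4.4721)/2 ≈ 8.2361 or 3.7639.
  Sorted: λ_1 = 8.2361,  λ_2 = 5,  λ_3 = 3.7639  (check: sum = 17 = tr ✓).

Step 4 — unit eigenvector for λ_1 ≈ 8.2361: v spans the null space of (Sigma - λ_1 I), whose rows are
  r_1 = (-3.2361, 0, 0),  r_2 = (0, -3.2361, -2),  r_3 = (0, -2, -1.2361).
  v is orthogonal to every row, so take v ∝ r_1 × r_2 = ((0)·(-2) - (0)·(-3.2361), (0)·(0) - (-3.2361)·(-2), (-3.2361)·(-3.2361) - (0)·(0)) ≈ (0, -6.4721, 10.4721).
  Rescale (multiply by -1 so the first nonzero entry is positive): u = (0, 6.4721, -10.4721).
  ||u|| = √((0)² + (6.4721)² + (-10.4721)²) = √(151.5542) ≈ 12.3107,  v_1 = u/||u|| ≈ (0, 0.5257, -0.8507) (||v_1|| = 1).

λ_1 = 8.2361,  λ_2 = 5,  λ_3 = 3.7639;  v_1 ≈ (0, 0.5257, -0.8507)


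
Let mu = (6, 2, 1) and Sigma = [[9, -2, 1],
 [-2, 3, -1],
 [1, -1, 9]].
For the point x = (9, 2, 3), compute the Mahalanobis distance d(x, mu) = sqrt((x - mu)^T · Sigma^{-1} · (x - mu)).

Step 1 — centre the observation: (x - mu) = (3, 0, 2).

Step 2 — invert Sigma (cofactor / det for 3×3, or solve directly):
  Sigma^{-1} = [[0.1307, 0.0854, -0.005],
 [0.0854, 0.402, 0.0352],
 [-0.005, 0.0352, 0.1156]].

Step 3 — form the quadratic (x - mu)^T · Sigma^{-1} · (x - mu):
  Sigma^{-1} · (x - mu) = (0.3819, 0.3266, 0.2161).
  (x - mu)^T · [Sigma^{-1} · (x - mu)] = (3)·(0.3819) + (0)·(0.3266) + (2)·(0.2161) = 1.5779.

Step 4 — take square root: d = √(1.5779) ≈ 1.2561.

d(x, mu) = √(1.5779) ≈ 1.2561


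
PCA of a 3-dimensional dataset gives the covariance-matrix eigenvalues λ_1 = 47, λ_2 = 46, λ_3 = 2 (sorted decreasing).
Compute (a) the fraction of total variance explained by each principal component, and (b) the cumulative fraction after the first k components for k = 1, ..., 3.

Step 1 — total variance = trace(Sigma) = Σ λ_i = 47 + 46 + 2 = 95.

Step 2 — fraction explained by component i = λ_i / Σ λ:
  PC1: 47/95 = 0.4947
  PC2: 46/95 = 0.4842
  PC3: 2/95 = 0.0211

Step 3 — cumulative fraction after k components = (λ_1 + ... + λ_k) / Σ λ:
  k = 1: 47/95 = 0.4947
  k = 2: (47 + 46)/95 = 93/95 = 0.9789
  k = 3: (47 + 46 + 2)/95 = 95/95 = 1

Summary (fraction, with percent):

explained: PC1 0.4947 (49.47%), PC2 0.4842 (48.42%), PC3 0.0211 (2.11%);  cumulative: 0.4947, 0.9789, 1


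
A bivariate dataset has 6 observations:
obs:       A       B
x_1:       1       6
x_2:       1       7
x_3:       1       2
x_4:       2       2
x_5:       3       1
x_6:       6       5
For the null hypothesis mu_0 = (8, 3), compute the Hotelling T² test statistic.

Step 1 — sample mean vector:
  mean(A) = (1 + 1 + 1 + 2 + 3 + 6) / 6 = 14/6 = 2.3333
  mean(B) = (6 + 7 + 2 + 2 + 1 + 5) / 6 = 23/6 = 3.8333
  x̄ = (2.3333, 3.8333),  deviation x̄ - mu_0 = (2.3333, 3.8333) - (8, 3) = (-5.6667, 0.8333).

Step 2 — sample covariance matrix, S[i,j] = (1/(n-1)) · Σ_k (x_{k,i} - mean_i) · (x_{k,j} - mean_j), divisor n-1 = 5:
  S[A,A] = ((-1.3333)·(-1.3333) + (-1.3333)·(-1.3333) + (-1.3333)·(-1.3333) + (-0.3333)·(-0.3333) + (0.6667)·(0.6667) + (3.6667)·(3.6667)) / 5 = 19.3333/5 = 3.8667
  S[A,B] = ((-1.3333)·(2.1667) + (-1.3333)·(3.1667) + (-1.3333)·(-1.8333) + (-0.3333)·(-1.8333) + (0.6667)·(-2.8333) + (3.6667)·(1.1667)) / 5 = -1.6667/5 = -0.3333
  S[B,B] = ((2.1667)·(2.1667) + (3.1667)·(3.1667) + (-1.8333)·(-1.8333) + (-1.8333)·(-1.8333) + (-2.8333)·(-2.8333) + (1.1667)·(1.1667)) / 5 = 30.8333/5 = 6.1667
  S = [[3.8667, -0.3333],
 [-0.3333, 6.1667]].

Step 3 — invert S. det(S) = 3.8667·6.1667 - (-0.3333)² = 23.7333.
  S^{-1} = (1/det) · [[d, -b], [-b, a]] = [[0.2598, 0.014],
 [0.014, 0.1629]].

Step 4 — quadratic form (x̄ - mu_0)^T · S^{-1} · (x̄ - mu_0):
  S^{-1} · (x̄ - mu_0) = (-1.4607, 0.0562),
  (x̄ - mu_0)^T · [...] = (-5.6667)·(-1.4607) + (0.8333)·(0.0562) = 8.324.

Step 5 — scale by n: T² = 6 · 8.324 = 49.9438.

T² ≈ 49.9438


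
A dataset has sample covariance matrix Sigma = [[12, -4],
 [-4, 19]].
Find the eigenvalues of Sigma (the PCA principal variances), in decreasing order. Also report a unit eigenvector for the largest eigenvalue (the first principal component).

Step 1 — characteristic polynomial of 2×2 Sigma:
  det(Sigma - λI) = λ² - trace · λ + det = 0.
  trace = 12 + 19 = 31, det = 12·19 - (-4)² = 212.
Step 2 — discriminant:
  Δ = trace² - 4·det = 961 - 848 = 113.
Step 3 — eigenvalues:
  λ = (trace ± √Δ)/2 = (31 ± 10.6301)/2,
  λ_1 = 20.8151,  λ_2 = 10.1849.

Step 4 — unit eigenvector for λ_1: solve (Sigma - λ_1 I)v = 0. First row:
  (12 - 20.8151)·v_x + (-4)·v_y = 0, i.e. (-8.8151)·v_x + (-4)·v_y = 0,
  so v ∝ (b, λ_1 - a) = (-4, 8.8151); multiply by -1 so the first entry is positive: u = (4, -8.8151).
  ||u|| = √((4)² + (-8.8151)²) = √(93.7055) ≈ 9.6802,
  v_1 = u/||u|| ≈ (0.4132, -0.9106) (||v_1|| = 1).

λ_1 = 20.8151,  λ_2 = 10.1849;  v_1 ≈ (0.4132, -0.9106)


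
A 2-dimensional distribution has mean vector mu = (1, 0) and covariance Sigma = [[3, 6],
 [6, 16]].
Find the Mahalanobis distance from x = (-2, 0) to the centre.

Step 1 — centre the observation: (x - mu) = (-3, 0).

Step 2 — invert Sigma. det(Sigma) = 3·16 - (6)² = 12.
  Sigma^{-1} = (1/det) · [[d, -b], [-b, a]] = [[1.3333, -0.5],
 [-0.5, 0.25]].

Step 3 — form the quadratic (x - mu)^T · Sigma^{-1} · (x - mu):
  Sigma^{-1} · (x - mu) = (-4, 1.5).
  (x - mu)^T · [Sigma^{-1} · (x - mu)] = (-3)·(-4) + (0)·(1.5) = 12.

Step 4 — take square root: d = √(12) ≈ 3.4641.

d(x, mu) = √(12) ≈ 3.4641


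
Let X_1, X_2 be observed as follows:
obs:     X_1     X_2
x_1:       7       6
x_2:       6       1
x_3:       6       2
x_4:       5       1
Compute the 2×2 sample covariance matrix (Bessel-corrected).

Step 1 — column means:
  mean(X_1) = (7 + 6 + 6 + 5) / 4 = 24/4 = 6
  mean(X_2) = (6 + 1 + 2 + 1) / 4 = 10/4 = 2.5

Step 2 — sample covariance S[i,j] = (1/(n-1)) · Σ_k (x_{k,i} - mean_i) · (x_{k,j} - mean_j), with n-1 = 3.
  S[X_1,X_1] = ((1)·(1) + (0)·(0) + (0)·(0) + (-1)·(-1)) / 3 = 2/3 = 0.6667
  S[X_1,X_2] = ((1)·(3.5) + (0)·(-1.5) + (0)·(-0.5) + (-1)·(-1.5)) / 3 = 5/3 = 1.6667
  S[X_2,X_2] = ((3.5)·(3.5) + (-1.5)·(-1.5) + (-0.5)·(-0.5) + (-1.5)·(-1.5)) / 3 = 17/3 = 5.6667

S is symmetric (S[j,i] = S[i,j]). Assembling:

S = [[0.6667, 1.6667],
 [1.6667, 5.6667]]


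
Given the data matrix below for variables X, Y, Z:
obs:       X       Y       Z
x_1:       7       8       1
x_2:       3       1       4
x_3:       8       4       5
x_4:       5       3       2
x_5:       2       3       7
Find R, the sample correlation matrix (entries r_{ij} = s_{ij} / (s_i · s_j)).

Step 1 — column means:
  mean(X) = (7 + 3 + 8 + 5 + 2) / 5 = 25/5 = 5
  mean(Y) = (8 + 1 + 4 + 3 + 3) / 5 = 19/5 = 3.8
  mean(Z) = (1 + 4 + 5 + 2 + 7) / 5 = 19/5 = 3.8

Step 2 — sample variances and covariances s[i,j] = (1/(n-1)) · Σ_k (x_{k,i} - mean_i) · (x_{k,j} - mean_j), with n-1 = 4:
  s[X,X] = ((2)·(2) + (-2)·(-2) + (3)·(3) + (0)·(0) + (-3)·(-3)) / 4 = 26/4 = 6.5
  s[X,Y] = ((2)·(4.2) + (-2)·(-2.8) + (3)·(0.2) + (0)·(-0.8) + (-3)·(-0.8)) / 4 = 17/4 = 4.25
  s[X,Z] = ((2)·(-2.8) + (-2)·(0.2) + (3)·(1.2) + (0)·(-1.8) + (-3)·(3.2)) / 4 = -12/4 = -3
  s[Y,Y] = ((4.2)·(4.2) + (-2.8)·(-2.8) + (0.2)·(0.2) + (-0.8)·(-0.8) + (-0.8)·(-0.8)) / 4 = 26.8/4 = 6.7
  s[Y,Z] = ((4.2)·(-2.8) + (-2.8)·(0.2) + (0.2)·(1.2) + (-0.8)·(-1.8) + (-0.8)·(3.2)) / 4 = -13.2/4 = -3.3
  s[Z,Z] = ((-2.8)·(-2.8) + (0.2)·(0.2) + (1.2)·(1.2) + (-1.8)·(-1.8) + (3.2)·(3.2)) / 4 = 22.8/4 = 5.7
  Sample standard deviations s_i = √(s[i,i]):
  s(X) = √(6.5) = 2.5495
  s(Y) = √(6.7) = 2.5884
  s(Z) = √(5.7) = 2.3875

Step 3 — r_{ij} = s_{ij} / (s_i · s_j):
  r[X,X] = 1 (diagonal).
  r[X,Y] = 4.25 / (2.5495 · 2.5884) = 4.25 / 6.5992 = 0.644
  r[X,Z] = -3 / (2.5495 · 2.3875) = -3 / 6.0869 = -0.4929
  r[Y,Y] = 1 (diagonal).
  r[Y,Z] = -3.3 / (2.5884 · 2.3875) = -3.3 / 6.1798 = -0.534
  r[Z,Z] = 1 (diagonal).

R is symmetric with unit diagonal. Assembling:

R = [[1, 0.644, -0.4929],
 [0.644, 1, -0.534],
 [-0.4929, -0.534, 1]]


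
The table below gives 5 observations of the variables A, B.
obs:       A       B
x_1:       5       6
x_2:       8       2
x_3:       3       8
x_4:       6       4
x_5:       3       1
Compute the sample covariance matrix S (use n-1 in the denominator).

Step 1 — column means:
  mean(A) = (5 + 8 + 3 + 6 + 3) / 5 = 25/5 = 5
  mean(B) = (6 + 2 + 8 + 4 + 1) / 5 = 21/5 = 4.2

Step 2 — sample covariance S[i,j] = (1/(n-1)) · Σ_k (x_{k,i} - mean_i) · (x_{k,j} - mean_j), with n-1 = 4.
  S[A,A] = ((0)·(0) + (3)·(3) + (-2)·(-2) + (1)·(1) + (-2)·(-2)) / 4 = 18/4 = 4.5
  S[A,B] = ((0)·(1.8) + (3)·(-2.2) + (-2)·(3.8) + (1)·(-0.2) + (-2)·(-3.2)) / 4 = -8/4 = -2
  S[B,B] = ((1.8)·(1.8) + (-2.2)·(-2.2) + (3.8)·(3.8) + (-0.2)·(-0.2) + (-3.2)·(-3.2)) / 4 = 32.8/4 = 8.2

S is symmetric (S[j,i] = S[i,j]). Assembling:

S = [[4.5, -2],
 [-2, 8.2]]


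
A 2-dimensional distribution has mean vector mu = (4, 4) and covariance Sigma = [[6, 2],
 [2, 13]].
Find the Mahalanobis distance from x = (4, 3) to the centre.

Step 1 — centre the observation: (x - mu) = (0, -1).

Step 2 — invert Sigma. det(Sigma) = 6·13 - (2)² = 74.
  Sigma^{-1} = (1/det) · [[d, -b], [-b, a]] = [[0.1757, -0.027],
 [-0.027, 0.0811]].

Step 3 — form the quadratic (x - mu)^T · Sigma^{-1} · (x - mu):
  Sigma^{-1} · (x - mu) = (0.027, -0.0811).
  (x - mu)^T · [Sigma^{-1} · (x - mu)] = (0)·(0.027) + (-1)·(-0.0811) = 0.0811.

Step 4 — take square root: d = √(0.0811) ≈ 0.2847.

d(x, mu) = √(0.0811) ≈ 0.2847


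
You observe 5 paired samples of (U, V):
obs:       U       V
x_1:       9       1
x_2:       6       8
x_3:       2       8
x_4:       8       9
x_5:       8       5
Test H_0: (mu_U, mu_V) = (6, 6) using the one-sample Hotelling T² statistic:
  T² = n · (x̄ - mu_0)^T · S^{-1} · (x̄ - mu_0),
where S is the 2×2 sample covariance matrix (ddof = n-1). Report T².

Step 1 — sample mean vector:
  mean(U) = (9 + 6 + 2 + 8 + 8) / 5 = 33/5 = 6.6
  mean(V) = (1 + 8 + 8 + 9 + 5) / 5 = 31/5 = 6.2
  x̄ = (6.6, 6.2),  deviation x̄ - mu_0 = (6.6, 6.2) - (6, 6) = (0.6, 0.2).

Step 2 — sample covariance matrix, S[i,j] = (1/(n-1)) · Σ_k (x_{k,i} - mean_i) · (x_{k,j} - mean_j), divisor n-1 = 4:
  S[U,U] = ((2.4)·(2.4) + (-0.6)·(-0.6) + (-4.6)·(-4.6) + (1.4)·(1.4) + (1.4)·(1.4)) / 4 = 31.2/4 = 7.8
  S[U,V] = ((2.4)·(-5.2) + (-0.6)·(1.8) + (-4.6)·(1.8) + (1.4)·(2.8) + (1.4)·(-1.2)) / 4 = -19.6/4 = -4.9
  S[V,V] = ((-5.2)·(-5.2) + (1.8)·(1.8) + (1.8)·(1.8) + (2.8)·(2.8) + (-1.2)·(-1.2)) / 4 = 42.8/4 = 10.7
  S = [[7.8, -4.9],
 [-4.9, 10.7]].

Step 3 — invert S. det(S) = 7.8·10.7 - (-4.9)² = 59.45.
  S^{-1} = (1/det) · [[d, -b], [-b, a]] = [[0.18, 0.0824],
 [0.0824, 0.1312]].

Step 4 — quadratic form (x̄ - mu_0)^T · S^{-1} · (x̄ - mu_0):
  S^{-1} · (x̄ - mu_0) = (0.1245, 0.0757),
  (x̄ - mu_0)^T · [...] = (0.6)·(0.1245) + (0.2)·(0.0757) = 0.0898.

Step 5 — scale by n: T² = 5 · 0.0898 = 0.4491.

T² ≈ 0.4491


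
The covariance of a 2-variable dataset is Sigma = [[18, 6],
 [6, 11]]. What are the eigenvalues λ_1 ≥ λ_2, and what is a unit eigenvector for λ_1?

Step 1 — characteristic polynomial of 2×2 Sigma:
  det(Sigma - λI) = λ² - trace · λ + det = 0.
  trace = 18 + 11 = 29, det = 18·11 - (6)² = 162.
Step 2 — discriminant:
  Δ = trace² - 4·det = 841 - 648 = 193.
Step 3 — eigenvalues:
  λ = (trace ± √Δ)/2 = (29 ± 13.8924)/2,
  λ_1 = 21.4462,  λ_2 = 7.5538.

Step 4 — unit eigenvector for λ_1: solve (Sigma - λ_1 I)v = 0. First row:
  (18 - 21.4462)·v_x + (6)·v_y = 0, i.e. (-3.4462)·v_x + (6)·v_y = 0,
  so v ∝ (b, λ_1 - a) = (6, 3.4462) = u.
  ||u|| = √((6)² + (3.4462)²) = √(47.8764) ≈ 6.9193,
  v_1 = u/||u|| ≈ (0.8671, 0.4981) (||v_1|| = 1).

λ_1 = 21.4462,  λ_2 = 7.5538;  v_1 ≈ (0.8671, 0.4981)


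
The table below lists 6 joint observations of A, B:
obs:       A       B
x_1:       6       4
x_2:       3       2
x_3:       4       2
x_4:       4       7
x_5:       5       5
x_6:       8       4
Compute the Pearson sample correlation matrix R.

Step 1 — column means:
  mean(A) = (6 + 3 + 4 + 4 + 5 + 8) / 6 = 30/6 = 5
  mean(B) = (4 + 2 + 2 + 7 + 5 + 4) / 6 = 24/6 = 4

Step 2 — sample variances and covariances s[i,j] = (1/(n-1)) · Σ_k (x_{k,i} - mean_i) · (x_{k,j} - mean_j), with n-1 = 5:
  s[A,A] = ((1)·(1) + (-2)·(-2) + (-1)·(-1) + (-1)·(-1) + (0)·(0) + (3)·(3)) / 5 = 16/5 = 3.2
  s[A,B] = ((1)·(0) + (-2)·(-2) + (-1)·(-2) + (-1)·(3) + (0)·(1) + (3)·(0)) / 5 = 3/5 = 0.6
  s[B,B] = ((0)·(0) + (-2)·(-2) + (-2)·(-2) + (3)·(3) + (1)·(1) + (0)·(0)) / 5 = 18/5 = 3.6
  Sample standard deviations s_i = √(s[i,i]):
  s(A) = √(3.2) = 1.7889
  s(B) = √(3.6) = 1.8974

Step 3 — r_{ij} = s_{ij} / (s_i · s_j):
  r[A,A] = 1 (diagonal).
  r[A,B] = 0.6 / (1.7889 · 1.8974) = 0.6 / 3.3941 = 0.1768
  r[B,B] = 1 (diagonal).

R is symmetric with unit diagonal. Assembling:

R = [[1, 0.1768],
 [0.1768, 1]]


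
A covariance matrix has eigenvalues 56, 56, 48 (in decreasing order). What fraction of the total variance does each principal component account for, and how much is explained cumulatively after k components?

Step 1 — total variance = trace(Sigma) = Σ λ_i = 56 + 56 + 48 = 160.

Step 2 — fraction explained by component i = λ_i / Σ λ:
  PC1: 56/160 = 0.35
  PC2: 56/160 = 0.35
  PC3: 48/160 = 0.3

Step 3 — cumulative fraction after k components = (λ_1 + ... + λ_k) / Σ λ:
  k = 1: 56/160 = 0.35
  k = 2: (56 + 56)/160 = 112/160 = 0.7
  k = 3: (56 + 56 + 48)/160 = 160/160 = 1

Summary (fraction, with percent):

explained: PC1 0.35 (35%), PC2 0.35 (35%), PC3 0.3 (30%);  cumulative: 0.35, 0.7, 1


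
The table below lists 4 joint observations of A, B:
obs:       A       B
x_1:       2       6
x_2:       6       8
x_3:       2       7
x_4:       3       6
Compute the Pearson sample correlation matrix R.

Step 1 — column means:
  mean(A) = (2 + 6 + 2 + 3) / 4 = 13/4 = 3.25
  mean(B) = (6 + 8 + 7 + 6) / 4 = 27/4 = 6.75

Step 2 — sample variances and covariances s[i,j] = (1/(n-1)) · Σ_k (x_{k,i} - mean_i) · (x_{k,j} - mean_j), with n-1 = 3:
  s[A,A] = ((-1.25)·(-1.25) + (2.75)·(2.75) + (-1.25)·(-1.25) + (-0.25)·(-0.25)) / 3 = 10.75/3 = 3.5833
  s[A,B] = ((-1.25)·(-0.75) + (2.75)·(1.25) + (-1.25)·(0.25) + (-0.25)·(-0.75)) / 3 = 4.25/3 = 1.4167
  s[B,B] = ((-0.75)·(-0.75) + (1.25)·(1.25) + (0.25)·(0.25) + (-0.75)·(-0.75)) / 3 = 2.75/3 = 0.9167
  Sample standard deviations s_i = √(s[i,i]):
  s(A) = √(3.5833) = 1.893
  s(B) = √(0.9167) = 0.9574

Step 3 — r_{ij} = s_{ij} / (s_i · s_j):
  r[A,A] = 1 (diagonal).
  r[A,B] = 1.4167 / (1.893 · 0.9574) = 1.4167 / 1.8124 = 0.7817
  r[B,B] = 1 (diagonal).

R is symmetric with unit diagonal. Assembling:

R = [[1, 0.7817],
 [0.7817, 1]]


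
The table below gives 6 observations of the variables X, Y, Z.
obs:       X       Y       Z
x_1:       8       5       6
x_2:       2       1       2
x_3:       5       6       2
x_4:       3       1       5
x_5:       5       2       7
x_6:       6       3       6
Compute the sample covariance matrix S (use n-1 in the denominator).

Step 1 — column means:
  mean(X) = (8 + 2 + 5 + 3 + 5 + 6) / 6 = 29/6 = 4.8333
  mean(Y) = (5 + 1 + 6 + 1 + 2 + 3) / 6 = 18/6 = 3
  mean(Z) = (6 + 2 + 2 + 5 + 7 + 6) / 6 = 28/6 = 4.6667

Step 2 — sample covariance S[i,j] = (1/(n-1)) · Σ_k (x_{k,i} - mean_i) · (x_{k,j} - mean_j), with n-1 = 5.
  S[X,X] = ((3.1667)·(3.1667) + (-2.8333)·(-2.8333) + (0.1667)·(0.1667) + (-1.8333)·(-1.8333) + (0.1667)·(0.1667) + (1.1667)·(1.1667)) / 5 = 22.8333/5 = 4.5667
  S[X,Y] = ((3.1667)·(2) + (-2.8333)·(-2) + (0.1667)·(3) + (-1.8333)·(-2) + (0.1667)·(-1) + (1.1667)·(0)) / 5 = 16/5 = 3.2
  S[X,Z] = ((3.1667)·(1.3333) + (-2.8333)·(-2.6667) + (0.1667)·(-2.6667) + (-1.8333)·(0.3333) + (0.1667)·(2.3333) + (1.1667)·(1.3333)) / 5 = 12.6667/5 = 2.5333
  S[Y,Y] = ((2)·(2) + (-2)·(-2) + (3)·(3) + (-2)·(-2) + (-1)·(-1) + (0)·(0)) / 5 = 22/5 = 4.4
  S[Y,Z] = ((2)·(1.3333) + (-2)·(-2.6667) + (3)·(-2.6667) + (-2)·(0.3333) + (-1)·(2.3333) + (0)·(1.3333)) / 5 = -3/5 = -0.6
  S[Z,Z] = ((1.3333)·(1.3333) + (-2.6667)·(-2.6667) + (-2.6667)·(-2.6667) + (0.3333)·(0.3333) + (2.3333)·(2.3333) + (1.3333)·(1.3333)) / 5 = 23.3333/5 = 4.6667

S is symmetric (S[j,i] = S[i,j]). Assembling:

S = [[4.5667, 3.2, 2.5333],
 [3.2, 4.4, -0.6],
 [2.5333, -0.6, 4.6667]]


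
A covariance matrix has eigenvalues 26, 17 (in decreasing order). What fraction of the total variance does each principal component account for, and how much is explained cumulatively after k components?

Step 1 — total variance = trace(Sigma) = Σ λ_i = 26 + 17 = 43.

Step 2 — fraction explained by component i = λ_i / Σ λ:
  PC1: 26/43 = 0.6047
  PC2: 17/43 = 0.3953

Step 3 — cumulative fraction after k components = (λ_1 + ... + λ_k) / Σ λ:
  k = 1: 26/43 = 0.6047
  k = 2: (26 + 17)/43 = 43/43 = 1

Summary (fraction, with percent):

explained: PC1 0.6047 (60.47%), PC2 0.3953 (39.53%);  cumulative: 0.6047, 1


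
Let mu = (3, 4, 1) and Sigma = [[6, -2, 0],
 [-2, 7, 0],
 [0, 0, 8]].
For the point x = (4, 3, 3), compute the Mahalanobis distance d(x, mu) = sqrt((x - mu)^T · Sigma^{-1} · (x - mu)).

Step 1 — centre the observation: (x - mu) = (1, -1, 2).

Step 2 — invert Sigma (cofactor / det for 3×3, or solve directly):
  Sigma^{-1} = [[0.1842, 0.0526, 0],
 [0.0526, 0.1579, 0],
 [0, 0, 0.125]].

Step 3 — form the quadratic (x - mu)^T · Sigma^{-1} · (x - mu):
  Sigma^{-1} · (x - mu) = (0.1316, -0.1053, 0.25).
  (x - mu)^T · [Sigma^{-1} · (x - mu)] = (1)·(0.1316) + (-1)·(-0.1053) + (2)·(0.25) = 0.7368.

Step 4 — take square root: d = √(0.7368) ≈ 0.8584.

d(x, mu) = √(0.7368) ≈ 0.8584


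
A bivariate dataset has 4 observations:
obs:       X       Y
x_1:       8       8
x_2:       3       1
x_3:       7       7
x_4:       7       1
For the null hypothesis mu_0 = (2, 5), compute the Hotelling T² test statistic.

Step 1 — sample mean vector:
  mean(X) = (8 + 3 + 7 + 7) / 4 = 25/4 = 6.25
  mean(Y) = (8 + 1 + 7 + 1) / 4 = 17/4 = 4.25
  x̄ = (6.25, 4.25),  deviation x̄ - mu_0 = (6.25, 4.25) - (2, 5) = (4.25, -0.75).

Step 2 — sample covariance matrix, S[i,j] = (1/(n-1)) · Σ_k (x_{k,i} - mean_i) · (x_{k,j} - mean_j), divisor n-1 = 3:
  S[X,X] = ((1.75)·(1.75) + (-3.25)·(-3.25) + (0.75)·(0.75) + (0.75)·(0.75)) / 3 = 14.75/3 = 4.9167
  S[X,Y] = ((1.75)·(3.75) + (-3.25)·(-3.25) + (0.75)·(2.75) + (0.75)·(-3.25)) / 3 = 16.75/3 = 5.5833
  S[Y,Y] = ((3.75)·(3.75) + (-3.25)·(-3.25) + (2.75)·(2.75) + (-3.25)·(-3.25)) / 3 = 42.75/3 = 14.25
  S = [[4.9167, 5.5833],
 [5.5833, 14.25]].

Step 3 — invert S. det(S) = 4.9167·14.25 - (5.5833)² = 38.8889.
  S^{-1} = (1/det) · [[d, -b], [-b, a]] = [[0.3664, -0.1436],
 [-0.1436, 0.1264]].

Step 4 — quadratic form (x̄ - mu_0)^T · S^{-1} · (x̄ - mu_0):
  S^{-1} · (x̄ - mu_0) = (1.665, -0.705),
  (x̄ - mu_0)^T · [...] = (4.25)·(1.665) + (-0.75)·(-0.705) = 7.605.

Step 5 — scale by n: T² = 4 · 7.605 = 30.42.

T² ≈ 30.42


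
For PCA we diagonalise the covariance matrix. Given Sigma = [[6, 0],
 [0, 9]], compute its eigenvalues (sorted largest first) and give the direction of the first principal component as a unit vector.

Step 1 — characteristic polynomial of 2×2 Sigma:
  det(Sigma - λI) = λ² - trace · λ + det = 0.
  trace = 6 + 9 = 15, det = 6·9 - (0)² = 54.
Step 2 — discriminant:
  Δ = trace² - 4·det = 225 - 216 = 9.
Step 3 — eigenvalues:
  λ = (trace ± √Δ)/2 = (15 ± 3)/2,
  λ_1 = 9,  λ_2 = 6.

Step 4 — unit eigenvector for λ_1: Sigma is diagonal, so its eigenvectors are the coordinate axes. λ_1 = 9 is the diagonal entry on the second coordinate axis, hence
  v_1 = (0, 1) (||v_1|| = 1).

λ_1 = 9,  λ_2 = 6;  v_1 ≈ (0, 1)


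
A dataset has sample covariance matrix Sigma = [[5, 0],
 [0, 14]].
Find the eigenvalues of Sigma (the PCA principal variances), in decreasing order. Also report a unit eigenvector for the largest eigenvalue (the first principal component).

Step 1 — characteristic polynomial of 2×2 Sigma:
  det(Sigma - λI) = λ² - trace · λ + det = 0.
  trace = 5 + 14 = 19, det = 5·14 - (0)² = 70.
Step 2 — discriminant:
  Δ = trace² - 4·det = 361 - 280 = 81.
Step 3 — eigenvalues:
  λ = (trace ± √Δ)/2 = (19 ± 9)/2,
  λ_1 = 14,  λ_2 = 5.

Step 4 — unit eigenvector for λ_1: Sigma is diagonal, so its eigenvectors are the coordinate axes. λ_1 = 14 is the diagonal entry on the second coordinate axis, hence
  v_1 = (0, 1) (||v_1|| = 1).

λ_1 = 14,  λ_2 = 5;  v_1 ≈ (0, 1)


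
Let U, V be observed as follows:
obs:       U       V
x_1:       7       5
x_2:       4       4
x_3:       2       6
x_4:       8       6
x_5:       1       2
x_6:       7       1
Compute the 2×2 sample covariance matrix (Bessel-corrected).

Step 1 — column means:
  mean(U) = (7 + 4 + 2 + 8 + 1 + 7) / 6 = 29/6 = 4.8333
  mean(V) = (5 + 4 + 6 + 6 + 2 + 1) / 6 = 24/6 = 4

Step 2 — sample covariance S[i,j] = (1/(n-1)) · Σ_k (x_{k,i} - mean_i) · (x_{k,j} - mean_j), with n-1 = 5.
  S[U,U] = ((2.1667)·(2.1667) + (-0.8333)·(-0.8333) + (-2.8333)·(-2.8333) + (3.1667)·(3.1667) + (-3.8333)·(-3.8333) + (2.1667)·(2.1667)) / 5 = 42.8333/5 = 8.5667
  S[U,V] = ((2.1667)·(1) + (-0.8333)·(0) + (-2.8333)·(2) + (3.1667)·(2) + (-3.8333)·(-2) + (2.1667)·(-3)) / 5 = 4/5 = 0.8
  S[V,V] = ((1)·(1) + (0)·(0) + (2)·(2) + (2)·(2) + (-2)·(-2) + (-3)·(-3)) / 5 = 22/5 = 4.4

S is symmetric (S[j,i] = S[i,j]). Assembling:

S = [[8.5667, 0.8],
 [0.8, 4.4]]


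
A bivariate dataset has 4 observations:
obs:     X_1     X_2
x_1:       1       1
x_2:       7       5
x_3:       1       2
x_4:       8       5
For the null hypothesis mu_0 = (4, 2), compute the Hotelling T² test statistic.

Step 1 — sample mean vector:
  mean(X_1) = (1 + 7 + 1 + 8) / 4 = 17/4 = 4.25
  mean(X_2) = (1 + 5 + 2 + 5) / 4 = 13/4 = 3.25
  x̄ = (4.25, 3.25),  deviation x̄ - mu_0 = (4.25, 3.25) - (4, 2) = (0.25, 1.25).

Step 2 — sample covariance matrix, S[i,j] = (1/(n-1)) · Σ_k (x_{k,i} - mean_i) · (x_{k,j} - mean_j), divisor n-1 = 3:
  S[X_1,X_1] = ((-3.25)·(-3.25) + (2.75)·(2.75) + (-3.25)·(-3.25) + (3.75)·(3.75)) / 3 = 42.75/3 = 14.25
  S[X_1,X_2] = ((-3.25)·(-2.25) + (2.75)·(1.75) + (-3.25)·(-1.25) + (3.75)·(1.75)) / 3 = 22.75/3 = 7.5833
  S[X_2,X_2] = ((-2.25)·(-2.25) + (1.75)·(1.75) + (-1.25)·(-1.25) + (1.75)·(1.75)) / 3 = 12.75/3 = 4.25
  S = [[14.25, 7.5833],
 [7.5833, 4.25]].

Step 3 — invert S. det(S) = 14.25·4.25 - (7.5833)² = 3.0556.
  S^{-1} = (1/det) · [[d, -b], [-b, a]] = [[1.3909, -2.4818],
 [-2.4818, 4.6636]].

Step 4 — quadratic form (x̄ - mu_0)^T · S^{-1} · (x̄ - mu_0):
  S^{-1} · (x̄ - mu_0) = (-2.7545, 5.2091),
  (x̄ - mu_0)^T · [...] = (0.25)·(-2.7545) + (1.25)·(5.2091) = 5.8227.

Step 5 — scale by n: T² = 4 · 5.8227 = 23.2909.

T² ≈ 23.2909


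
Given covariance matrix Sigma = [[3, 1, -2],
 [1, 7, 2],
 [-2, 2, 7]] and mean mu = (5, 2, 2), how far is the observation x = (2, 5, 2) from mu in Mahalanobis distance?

Step 1 — centre the observation: (x - mu) = (-3, 3, 0).

Step 2 — invert Sigma (cofactor / det for 3×3, or solve directly):
  Sigma^{-1} = [[0.4891, -0.1196, 0.1739],
 [-0.1196, 0.1848, -0.087],
 [0.1739, -0.087, 0.2174]].

Step 3 — form the quadratic (x - mu)^T · Sigma^{-1} · (x - mu):
  Sigma^{-1} · (x - mu) = (-1.8261, 0.913, -0.7826).
  (x - mu)^T · [Sigma^{-1} · (x - mu)] = (-3)·(-1.8261) + (3)·(0.913) + (0)·(-0.7826) = 8.2174.

Step 4 — take square root: d = √(8.2174) ≈ 2.8666.

d(x, mu) = √(8.2174) ≈ 2.8666


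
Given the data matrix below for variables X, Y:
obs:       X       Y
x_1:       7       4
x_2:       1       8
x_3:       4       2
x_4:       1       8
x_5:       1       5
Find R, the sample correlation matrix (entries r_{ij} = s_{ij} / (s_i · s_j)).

Step 1 — column means:
  mean(X) = (7 + 1 + 4 + 1 + 1) / 5 = 14/5 = 2.8
  mean(Y) = (4 + 8 + 2 + 8 + 5) / 5 = 27/5 = 5.4

Step 2 — sample variances and covariances s[i,j] = (1/(n-1)) · Σ_k (x_{k,i} - mean_i) · (x_{k,j} - mean_j), with n-1 = 4:
  s[X,X] = ((4.2)·(4.2) + (-1.8)·(-1.8) + (1.2)·(1.2) + (-1.8)·(-1.8) + (-1.8)·(-1.8)) / 4 = 28.8/4 = 7.2
  s[X,Y] = ((4.2)·(-1.4) + (-1.8)·(2.6) + (1.2)·(-3.4) + (-1.8)·(2.6) + (-1.8)·(-0.4)) / 4 = -18.6/4 = -4.65
  s[Y,Y] = ((-1.4)·(-1.4) + (2.6)·(2.6) + (-3.4)·(-3.4) + (2.6)·(2.6) + (-0.4)·(-0.4)) / 4 = 27.2/4 = 6.8
  Sample standard deviations s_i = √(s[i,i]):
  s(X) = √(7.2) = 2.6833
  s(Y) = √(6.8) = 2.6077

Step 3 — r_{ij} = s_{ij} / (s_i · s_j):
  r[X,X] = 1 (diagonal).
  r[X,Y] = -4.65 / (2.6833 · 2.6077) = -4.65 / 6.9971 = -0.6646
  r[Y,Y] = 1 (diagonal).

R is symmetric with unit diagonal. Assembling:

R = [[1, -0.6646],
 [-0.6646, 1]]


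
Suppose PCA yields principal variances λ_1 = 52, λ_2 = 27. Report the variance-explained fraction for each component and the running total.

Step 1 — total variance = trace(Sigma) = Σ λ_i = 52 + 27 = 79.

Step 2 — fraction explained by component i = λ_i / Σ λ:
  PC1: 52/79 = 0.6582
  PC2: 27/79 = 0.3418

Step 3 — cumulative fraction after k components = (λ_1 + ... + λ_k) / Σ λ:
  k = 1: 52/79 = 0.6582
  k = 2: (52 + 27)/79 = 79/79 = 1

Summary (fraction, with percent):

explained: PC1 0.6582 (65.82%), PC2 0.3418 (34.18%);  cumulative: 0.6582, 1


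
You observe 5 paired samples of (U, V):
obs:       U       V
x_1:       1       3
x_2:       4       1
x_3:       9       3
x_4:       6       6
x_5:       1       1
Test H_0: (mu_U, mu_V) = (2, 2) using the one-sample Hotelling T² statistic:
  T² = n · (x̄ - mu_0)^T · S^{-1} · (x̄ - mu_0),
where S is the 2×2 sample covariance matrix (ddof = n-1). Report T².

Step 1 — sample mean vector:
  mean(U) = (1 + 4 + 9 + 6 + 1) / 5 = 21/5 = 4.2
  mean(V) = (3 + 1 + 3 + 6 + 1) / 5 = 14/5 = 2.8
  x̄ = (4.2, 2.8),  deviation x̄ - mu_0 = (4.2, 2.8) - (2, 2) = (2.2, 0.8).

Step 2 — sample covariance matrix, S[i,j] = (1/(n-1)) · Σ_k (x_{k,i} - mean_i) · (x_{k,j} - mean_j), divisor n-1 = 4:
  S[U,U] = ((-3.2)·(-3.2) + (-0.2)·(-0.2) + (4.8)·(4.8) + (1.8)·(1.8) + (-3.2)·(-3.2)) / 4 = 46.8/4 = 11.7
  S[U,V] = ((-3.2)·(0.2) + (-0.2)·(-1.8) + (4.8)·(0.2) + (1.8)·(3.2) + (-3.2)·(-1.8)) / 4 = 12.2/4 = 3.05
  S[V,V] = ((0.2)·(0.2) + (-1.8)·(-1.8) + (0.2)·(0.2) + (3.2)·(3.2) + (-1.8)·(-1.8)) / 4 = 16.8/4 = 4.2
  S = [[11.7, 3.05],
 [3.05, 4.2]].

Step 3 — invert S. det(S) = 11.7·4.2 - (3.05)² = 39.8375.
  S^{-1} = (1/det) · [[d, -b], [-b, a]] = [[0.1054, -0.0766],
 [-0.0766, 0.2937]].

Step 4 — quadratic form (x̄ - mu_0)^T · S^{-1} · (x̄ - mu_0):
  S^{-1} · (x̄ - mu_0) = (0.1707, 0.0665),
  (x̄ - mu_0)^T · [...] = (2.2)·(0.1707) + (0.8)·(0.0665) = 0.4287.

Step 5 — scale by n: T² = 5 · 0.4287 = 2.1437.

T² ≈ 2.1437


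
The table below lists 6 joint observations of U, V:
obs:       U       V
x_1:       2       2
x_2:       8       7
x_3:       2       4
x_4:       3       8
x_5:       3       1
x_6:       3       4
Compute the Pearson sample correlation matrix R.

Step 1 — column means:
  mean(U) = (2 + 8 + 2 + 3 + 3 + 3) / 6 = 21/6 = 3.5
  mean(V) = (2 + 7 + 4 + 8 + 1 + 4) / 6 = 26/6 = 4.3333

Step 2 — sample variances and covariances s[i,j] = (1/(n-1)) · Σ_k (x_{k,i} - mean_i) · (x_{k,j} - mean_j), with n-1 = 5:
  s[U,U] = ((-1.5)·(-1.5) + (4.5)·(4.5) + (-1.5)·(-1.5) + (-0.5)·(-0.5) + (-0.5)·(-0.5) + (-0.5)·(-0.5)) / 5 = 25.5/5 = 5.1
  s[U,V] = ((-1.5)·(-2.3333) + (4.5)·(2.6667) + (-1.5)·(-0.3333) + (-0.5)·(3.6667) + (-0.5)·(-3.3333) + (-0.5)·(-0.3333)) / 5 = 16/5 = 3.2
  s[V,V] = ((-2.3333)·(-2.3333) + (2.6667)·(2.6667) + (-0.3333)·(-0.3333) + (3.6667)·(3.6667) + (-3.3333)·(-3.3333) + (-0.3333)·(-0.3333)) / 5 = 37.3333/5 = 7.4667
  Sample standard deviations s_i = √(s[i,i]):
  s(U) = √(5.1) = 2.2583
  s(V) = √(7.4667) = 2.7325

Step 3 — r_{ij} = s_{ij} / (s_i · s_j):
  r[U,U] = 1 (diagonal).
  r[U,V] = 3.2 / (2.2583 · 2.7325) = 3.2 / 6.1709 = 0.5186
  r[V,V] = 1 (diagonal).

R is symmetric with unit diagonal. Assembling:

R = [[1, 0.5186],
 [0.5186, 1]]


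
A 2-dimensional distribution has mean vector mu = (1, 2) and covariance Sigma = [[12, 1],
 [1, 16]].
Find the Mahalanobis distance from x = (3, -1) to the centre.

Step 1 — centre the observation: (x - mu) = (2, -3).

Step 2 — invert Sigma. det(Sigma) = 12·16 - (1)² = 191.
  Sigma^{-1} = (1/det) · [[d, -b], [-b, a]] = [[0.0838, -0.0052],
 [-0.0052, 0.0628]].

Step 3 — form the quadratic (x - mu)^T · Sigma^{-1} · (x - mu):
  Sigma^{-1} · (x - mu) = (0.1832, -0.199).
  (x - mu)^T · [Sigma^{-1} · (x - mu)] = (2)·(0.1832) + (-3)·(-0.199) = 0.9634.

Step 4 — take square root: d = √(0.9634) ≈ 0.9815.

d(x, mu) = √(0.9634) ≈ 0.9815


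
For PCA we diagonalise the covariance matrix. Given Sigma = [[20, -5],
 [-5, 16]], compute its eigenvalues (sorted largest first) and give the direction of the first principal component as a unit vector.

Step 1 — characteristic polynomial of 2×2 Sigma:
  det(Sigma - λI) = λ² - trace · λ + det = 0.
  trace = 20 + 16 = 36, det = 20·16 - (-5)² = 295.
Step 2 — discriminant:
  Δ = trace² - 4·det = 1296 - 1180 = 116.
Step 3 — eigenvalues:
  λ = (trace ± √Δ)/2 = (36 ± 10.7703)/2,
  λ_1 = 23.3852,  λ_2 = 12.6148.

Step 4 — unit eigenvector for λ_1: solve (Sigma - λ_1 I)v = 0. First row:
  (20 - 23.3852)·v_x + (-5)·v_y = 0, i.e. (-3.3852)·v_x + (-5)·v_y = 0,
  so v ∝ (b, λ_1 - a) = (-5, 3.3852); multiply by -1 so the first entry is positive: u = (5, -3.3852).
  ||u|| = √((5)² + (-3.3852)²) = √(36.4593) ≈ 6.0382,
  v_1 = u/||u|| ≈ (0.8281, -0.5606) (||v_1|| = 1).

λ_1 = 23.3852,  λ_2 = 12.6148;  v_1 ≈ (0.8281, -0.5606)
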